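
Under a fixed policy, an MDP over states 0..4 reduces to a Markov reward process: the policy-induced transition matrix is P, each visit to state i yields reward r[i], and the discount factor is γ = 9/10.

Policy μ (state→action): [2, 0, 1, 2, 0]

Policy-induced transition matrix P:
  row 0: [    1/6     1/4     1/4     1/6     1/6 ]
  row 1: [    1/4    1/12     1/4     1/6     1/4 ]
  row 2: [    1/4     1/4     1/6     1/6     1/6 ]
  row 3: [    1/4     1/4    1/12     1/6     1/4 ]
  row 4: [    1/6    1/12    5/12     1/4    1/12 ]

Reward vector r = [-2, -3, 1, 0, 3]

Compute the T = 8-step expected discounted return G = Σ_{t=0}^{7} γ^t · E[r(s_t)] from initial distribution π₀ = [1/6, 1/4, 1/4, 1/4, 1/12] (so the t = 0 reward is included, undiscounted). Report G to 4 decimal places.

t=0: π = [0.1667, 0.2500, 0.2500, 0.2500, 0.0833], E[r] = -0.5833, γ^t·E[r] = -0.583333, running G = -0.583333
t=1: π = [0.2292, 0.1944, 0.2014, 0.1736, 0.2014], E[r] = -0.2361, γ^t·E[r] = -0.212500, running G = -0.795833
t=2: π = [0.2141, 0.1840, 0.2378, 0.1834, 0.1806], E[r] = -0.2008, γ^t·E[r] = -0.162656, running G = -0.958490
t=3: π = [0.2171, 0.1892, 0.2297, 0.1817, 0.1822], E[r] = -0.2255, γ^t·E[r] = -0.164391, running G = -1.122880
t=4: π = [0.2167, 0.1881, 0.2309, 0.1819, 0.1824], E[r] = -0.2196, γ^t·E[r] = -0.144065, running G = -1.266945
t=5: π = [0.2167, 0.1883, 0.2308, 0.1819, 0.1823], E[r] = -0.2205, γ^t·E[r] = -0.130209, running G = -1.397155
t=6: π = [0.2167, 0.1882, 0.2308, 0.1819, 0.1823], E[r] = -0.2204, γ^t·E[r] = -0.117145, running G = -1.514299
t=7: π = [0.2167, 0.1882, 0.2308, 0.1819, 0.1823], E[r] = -0.2204, γ^t·E[r] = -0.105428, running G = -1.619727

G = -1.6197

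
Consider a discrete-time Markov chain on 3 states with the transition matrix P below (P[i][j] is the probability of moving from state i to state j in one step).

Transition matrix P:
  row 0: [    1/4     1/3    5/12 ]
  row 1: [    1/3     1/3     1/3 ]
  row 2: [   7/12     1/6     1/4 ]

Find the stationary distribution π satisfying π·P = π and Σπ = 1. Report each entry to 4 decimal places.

π = [0.3855, 0.2771, 0.3373]

Balance equations π_j = Σ_i π_i·P[i][j]:
  π_0 = 1/4·π_0 + 1/3·π_1 + 7/12·π_2
  π_1 = 1/3·π_0 + 1/3·π_1 + 1/6·π_2
  normalize: π_0 + π_1 + π_2 = 1
Solving the linear system gives exactly π = [32/83, 23/83, 28/83].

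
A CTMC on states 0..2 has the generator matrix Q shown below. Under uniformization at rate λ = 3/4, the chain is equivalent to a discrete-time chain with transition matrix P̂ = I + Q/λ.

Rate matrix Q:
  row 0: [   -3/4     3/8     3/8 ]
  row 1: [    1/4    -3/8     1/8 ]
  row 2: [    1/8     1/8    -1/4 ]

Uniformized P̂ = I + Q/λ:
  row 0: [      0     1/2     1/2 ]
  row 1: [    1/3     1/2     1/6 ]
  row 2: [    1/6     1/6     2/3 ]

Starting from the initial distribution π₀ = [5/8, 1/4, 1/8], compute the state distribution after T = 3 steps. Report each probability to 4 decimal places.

t=0: π = [0.6250, 0.2500, 0.1250]
t=1: π = [0.1042, 0.4583, 0.4375]
t=2: π = [0.2257, 0.3542, 0.4201]
t=3: π = [0.1881, 0.3600, 0.4520]

π = [0.1881, 0.3600, 0.4520]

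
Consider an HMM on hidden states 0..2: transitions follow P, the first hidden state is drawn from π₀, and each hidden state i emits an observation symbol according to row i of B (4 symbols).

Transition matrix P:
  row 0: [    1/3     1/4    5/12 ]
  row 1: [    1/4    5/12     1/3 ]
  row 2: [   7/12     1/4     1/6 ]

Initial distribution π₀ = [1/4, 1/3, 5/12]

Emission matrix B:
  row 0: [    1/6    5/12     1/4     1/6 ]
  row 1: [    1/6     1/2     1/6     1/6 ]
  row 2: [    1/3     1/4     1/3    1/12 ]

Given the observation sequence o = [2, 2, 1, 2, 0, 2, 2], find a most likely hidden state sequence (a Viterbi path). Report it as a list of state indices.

t=0: δ = [6.250e-02, 5.556e-02, 1.389e-01]  (obs o_0=2)
t=1: δ = [2.025e-02, 5.787e-03, 8.681e-03]  ψ = [2, 2, 0]  (obs o_1=2)
t=2: δ = [2.813e-03, 2.532e-03, 2.110e-03]  ψ = [0, 0, 0]  (obs o_2=1)
t=3: δ = [3.077e-04, 1.758e-04, 3.907e-04]  ψ = [2, 1, 0]  (obs o_3=2)
t=4: δ = [3.799e-05, 1.628e-05, 4.273e-05]  ψ = [2, 2, 0]  (obs o_4=0)
t=5: δ = [6.232e-06, 1.781e-06, 5.276e-06]  ψ = [2, 2, 0]  (obs o_5=2)
t=6: δ = [7.694e-07, 2.597e-07, 8.656e-07]  ψ = [2, 0, 0]  (obs o_6=2)
backtrack: best end state = 2; path = [2, 0, 2, 0, 2, 0, 2]

path = [2, 0, 2, 0, 2, 0, 2]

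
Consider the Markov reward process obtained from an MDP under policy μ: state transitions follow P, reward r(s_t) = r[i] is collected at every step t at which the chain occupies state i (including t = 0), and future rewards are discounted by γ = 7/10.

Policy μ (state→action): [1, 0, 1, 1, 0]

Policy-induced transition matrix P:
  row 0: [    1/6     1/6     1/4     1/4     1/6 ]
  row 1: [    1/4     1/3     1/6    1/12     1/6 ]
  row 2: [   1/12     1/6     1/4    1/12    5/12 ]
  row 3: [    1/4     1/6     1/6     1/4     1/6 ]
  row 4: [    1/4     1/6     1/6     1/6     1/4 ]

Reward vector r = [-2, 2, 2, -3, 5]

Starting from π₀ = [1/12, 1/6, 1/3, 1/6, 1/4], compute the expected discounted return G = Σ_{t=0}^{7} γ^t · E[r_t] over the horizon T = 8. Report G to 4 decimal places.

t=0: π = [0.0833, 0.1667, 0.3333, 0.1667, 0.2500], E[r] = 1.5833, γ^t·E[r] = 1.583333, running G = 1.583333
t=1: π = [0.1875, 0.1944, 0.2014, 0.1458, 0.2708], E[r] = 1.3333, γ^t·E[r] = 0.933333, running G = 2.516667
t=2: π = [0.2008, 0.1991, 0.1991, 0.1615, 0.2396], E[r] = 1.1082, γ^t·E[r] = 0.543027, running G = 3.059693
t=3: π = [0.2001, 0.1998, 0.2000, 0.1637, 0.2364], E[r] = 1.0905, γ^t·E[r] = 0.374031, running G = 3.433725
t=4: π = [0.2000, 0.2000, 0.2000, 0.1637, 0.2364], E[r] = 1.0908, γ^t·E[r] = 0.261904, running G = 3.695629
t=5: π = [0.2000, 0.2000, 0.2000, 0.1636, 0.2364], E[r] = 1.0909, γ^t·E[r] = 0.183348, running G = 3.878976
t=6: π = [0.2000, 0.2000, 0.2000, 0.1636, 0.2364], E[r] = 1.0909, γ^t·E[r] = 0.128344, running G = 4.007321
t=7: π = [0.2000, 0.2000, 0.2000, 0.1636, 0.2364], E[r] = 1.0909, γ^t·E[r] = 0.089841, running G = 4.097162

G = 4.0972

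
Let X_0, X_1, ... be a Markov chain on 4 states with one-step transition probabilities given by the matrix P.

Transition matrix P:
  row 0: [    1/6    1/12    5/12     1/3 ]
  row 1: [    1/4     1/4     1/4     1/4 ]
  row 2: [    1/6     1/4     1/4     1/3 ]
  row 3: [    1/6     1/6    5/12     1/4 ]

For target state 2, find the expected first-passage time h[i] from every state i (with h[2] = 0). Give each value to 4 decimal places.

h = [2.5314, 3.0338, 0.0000, 2.5700]

First-step conditioning: h[2] = 0; for i ≠ 2, h[i] = 1 + Σ_k P[i][k]·h[k].
  h[0] = 1 + 1/6·h[0] + 1/12·h[1] + 1/3·h[3]
  h[1] = 1 + 1/4·h[0] + 1/4·h[1] + 1/4·h[3]
  h[3] = 1 + 1/6·h[0] + 1/6·h[1] + 1/4·h[3]
Solving the 3×3 linear system over states ≠ 2 gives exactly h = [524/207, 628/207, 0, 532/207] (h[2] = 0 is the target).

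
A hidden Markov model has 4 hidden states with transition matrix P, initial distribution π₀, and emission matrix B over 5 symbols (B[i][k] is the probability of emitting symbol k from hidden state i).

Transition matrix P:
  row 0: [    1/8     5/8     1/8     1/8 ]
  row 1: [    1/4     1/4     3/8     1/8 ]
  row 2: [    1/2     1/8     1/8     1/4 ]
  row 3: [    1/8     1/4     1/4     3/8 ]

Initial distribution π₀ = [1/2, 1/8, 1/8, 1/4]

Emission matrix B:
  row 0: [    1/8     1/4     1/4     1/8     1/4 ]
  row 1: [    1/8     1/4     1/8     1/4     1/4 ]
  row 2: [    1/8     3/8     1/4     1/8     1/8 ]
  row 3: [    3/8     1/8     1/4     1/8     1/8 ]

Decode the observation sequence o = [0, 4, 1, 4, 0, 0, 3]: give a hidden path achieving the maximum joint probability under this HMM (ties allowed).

path = [0, 1, 2, 0, 3, 3, 1]

t=0: δ = [6.250e-02, 1.562e-02, 1.562e-02, 9.375e-02]  (obs o_0=0)
t=1: δ = [2.930e-03, 9.766e-03, 2.930e-03, 4.395e-03]  ψ = [3, 0, 3, 3]  (obs o_1=4)
t=2: δ = [6.104e-04, 6.104e-04, 1.373e-03, 2.060e-04]  ψ = [1, 1, 1, 3]  (obs o_2=1)
t=3: δ = [1.717e-04, 9.537e-05, 2.861e-05, 4.292e-05]  ψ = [2, 0, 1, 2]  (obs o_3=4)
t=4: δ = [2.980e-06, 1.341e-05, 4.470e-06, 8.047e-06]  ψ = [1, 0, 1, 0]  (obs o_4=0)
t=5: δ = [4.191e-07, 4.191e-07, 6.286e-07, 1.132e-06]  ψ = [1, 1, 1, 3]  (obs o_5=0)
t=6: δ = [3.929e-08, 7.072e-08, 3.536e-08, 5.304e-08]  ψ = [2, 3, 3, 3]  (obs o_6=3)
backtrack: best end state = 1; path = [0, 1, 2, 0, 3, 3, 1]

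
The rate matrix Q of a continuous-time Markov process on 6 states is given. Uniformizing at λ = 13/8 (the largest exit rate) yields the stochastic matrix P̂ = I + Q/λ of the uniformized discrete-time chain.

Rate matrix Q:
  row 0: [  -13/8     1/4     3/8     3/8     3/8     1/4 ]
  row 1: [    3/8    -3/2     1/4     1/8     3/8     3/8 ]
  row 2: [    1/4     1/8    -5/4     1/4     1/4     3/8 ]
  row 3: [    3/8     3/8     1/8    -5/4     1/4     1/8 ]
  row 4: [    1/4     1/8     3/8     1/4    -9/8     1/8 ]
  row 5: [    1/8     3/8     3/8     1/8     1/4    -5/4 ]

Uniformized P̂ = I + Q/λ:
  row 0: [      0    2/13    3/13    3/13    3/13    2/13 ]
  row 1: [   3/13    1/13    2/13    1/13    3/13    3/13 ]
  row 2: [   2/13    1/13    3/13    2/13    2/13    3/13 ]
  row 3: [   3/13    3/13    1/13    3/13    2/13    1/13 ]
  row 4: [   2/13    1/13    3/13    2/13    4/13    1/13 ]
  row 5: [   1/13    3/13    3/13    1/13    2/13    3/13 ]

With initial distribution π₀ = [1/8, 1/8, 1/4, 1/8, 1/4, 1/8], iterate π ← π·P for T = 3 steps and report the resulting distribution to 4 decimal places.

t=0: π = [0.1250, 0.1250, 0.2500, 0.1250, 0.2500, 0.1250]
t=1: π = [0.1442, 0.1250, 0.2019, 0.1538, 0.2115, 0.1635]
t=2: π = [0.1405, 0.1368, 0.1975, 0.1546, 0.2071, 0.1635]
t=3: π = [0.1421, 0.1367, 0.1965, 0.1534, 0.2070, 0.1643]

π = [0.1421, 0.1367, 0.1965, 0.1534, 0.2070, 0.1643]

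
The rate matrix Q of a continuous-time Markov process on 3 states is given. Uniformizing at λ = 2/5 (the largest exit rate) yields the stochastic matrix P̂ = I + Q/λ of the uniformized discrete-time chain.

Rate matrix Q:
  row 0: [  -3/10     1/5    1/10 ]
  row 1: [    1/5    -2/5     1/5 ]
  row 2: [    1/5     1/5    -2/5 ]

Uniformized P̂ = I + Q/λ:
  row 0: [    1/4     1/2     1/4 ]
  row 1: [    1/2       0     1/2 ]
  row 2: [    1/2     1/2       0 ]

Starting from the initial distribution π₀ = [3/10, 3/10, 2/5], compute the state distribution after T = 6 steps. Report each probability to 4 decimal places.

π = [0.4000, 0.3328, 0.2672]

t=0: π = [0.3000, 0.3000, 0.4000]
t=1: π = [0.4250, 0.3500, 0.2250]
t=2: π = [0.3938, 0.3250, 0.2813]
t=3: π = [0.4016, 0.3375, 0.2609]
t=4: π = [0.3996, 0.3313, 0.2691]
t=5: π = [0.4001, 0.3344, 0.2655]
t=6: π = [0.4000, 0.3328, 0.2672]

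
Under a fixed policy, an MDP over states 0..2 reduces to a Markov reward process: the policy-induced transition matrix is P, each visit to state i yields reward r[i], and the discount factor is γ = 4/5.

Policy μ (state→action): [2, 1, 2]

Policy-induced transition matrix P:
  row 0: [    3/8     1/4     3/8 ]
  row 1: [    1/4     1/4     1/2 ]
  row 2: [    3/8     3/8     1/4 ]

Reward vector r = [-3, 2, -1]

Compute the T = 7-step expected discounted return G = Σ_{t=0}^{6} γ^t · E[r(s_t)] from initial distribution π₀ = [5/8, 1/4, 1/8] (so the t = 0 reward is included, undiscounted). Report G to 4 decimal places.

G = -3.9092

t=0: π = [0.6250, 0.2500, 0.1250], E[r] = -1.5000, γ^t·E[r] = -1.500000, running G = -1.500000
t=1: π = [0.3438, 0.2656, 0.3906], E[r] = -0.8906, γ^t·E[r] = -0.712500, running G = -2.212500
t=2: π = [0.3418, 0.2988, 0.3594], E[r] = -0.7871, γ^t·E[r] = -0.503750, running G = -2.716250
t=3: π = [0.3376, 0.2949, 0.3674], E[r] = -0.7905, γ^t·E[r] = -0.404750, running G = -3.121000
t=4: π = [0.3381, 0.2959, 0.3659], E[r] = -0.7885, γ^t·E[r] = -0.322963, running G = -3.443963
t=5: π = [0.3380, 0.2957, 0.3662], E[r] = -0.7888, γ^t·E[r] = -0.258471, running G = -3.702434
t=6: π = [0.3380, 0.2958, 0.3662], E[r] = -0.7887, γ^t·E[r] = -0.206759, running G = -3.909192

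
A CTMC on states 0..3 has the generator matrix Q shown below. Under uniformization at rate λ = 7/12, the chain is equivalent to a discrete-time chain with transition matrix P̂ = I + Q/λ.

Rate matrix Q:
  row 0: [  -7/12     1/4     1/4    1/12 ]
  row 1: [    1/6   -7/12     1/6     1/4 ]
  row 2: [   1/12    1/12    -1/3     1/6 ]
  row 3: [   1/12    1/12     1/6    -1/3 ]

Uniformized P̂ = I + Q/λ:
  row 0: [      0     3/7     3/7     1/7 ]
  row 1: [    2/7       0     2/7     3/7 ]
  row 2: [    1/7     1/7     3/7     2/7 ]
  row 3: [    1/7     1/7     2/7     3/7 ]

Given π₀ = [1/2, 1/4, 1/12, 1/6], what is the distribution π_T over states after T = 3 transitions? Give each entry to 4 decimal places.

π = [0.1392, 0.1698, 0.3596, 0.3314]

t=0: π = [0.5000, 0.2500, 0.0833, 0.1667]
t=1: π = [0.1071, 0.2500, 0.3690, 0.2738]
t=2: π = [0.1633, 0.1378, 0.3537, 0.3452]
t=3: π = [0.1392, 0.1698, 0.3596, 0.3314]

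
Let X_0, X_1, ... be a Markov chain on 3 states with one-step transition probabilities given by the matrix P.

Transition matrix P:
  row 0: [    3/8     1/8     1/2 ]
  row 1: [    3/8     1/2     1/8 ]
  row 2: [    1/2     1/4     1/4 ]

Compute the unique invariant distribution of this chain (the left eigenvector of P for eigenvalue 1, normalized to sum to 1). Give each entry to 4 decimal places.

π = [0.4151, 0.2642, 0.3208]

Balance equations π_j = Σ_i π_i·P[i][j]:
  π_0 = 3/8·π_0 + 3/8·π_1 + 1/2·π_2
  π_1 = 1/8·π_0 + 1/2·π_1 + 1/4·π_2
  normalize: π_0 + π_1 + π_2 = 1
Solving the linear system gives exactly π = [22/53, 14/53, 17/53].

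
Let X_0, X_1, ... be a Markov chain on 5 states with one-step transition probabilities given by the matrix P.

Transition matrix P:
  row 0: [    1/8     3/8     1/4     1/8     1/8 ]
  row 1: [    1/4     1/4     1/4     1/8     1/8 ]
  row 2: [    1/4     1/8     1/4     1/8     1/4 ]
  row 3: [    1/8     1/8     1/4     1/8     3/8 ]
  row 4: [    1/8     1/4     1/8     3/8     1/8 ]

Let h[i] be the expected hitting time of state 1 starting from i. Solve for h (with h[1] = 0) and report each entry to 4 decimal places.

First-step conditioning: h[1] = 0; for i ≠ 1, h[i] = 1 + Σ_k P[i][k]·h[k].
  h[0] = 1 + 1/8·h[0] + 1/4·h[2] + 1/8·h[3] + 1/8·h[4]
  h[2] = 1 + 1/4·h[0] + 1/4·h[2] + 1/8·h[3] + 1/4·h[4]
  h[3] = 1 + 1/8·h[0] + 1/4·h[2] + 1/8·h[3] + 3/8·h[4]
  h[4] = 1 + 1/8·h[0] + 1/8·h[2] + 3/8·h[3] + 1/8·h[4]
Solving the 4×4 linear system over states ≠ 1 gives exactly h = [1952/489, 0, 2480/489, 840/163, 2272/489] (h[1] = 0 is the target).

h = [3.9918, 0.0000, 5.0716, 5.1534, 4.6462]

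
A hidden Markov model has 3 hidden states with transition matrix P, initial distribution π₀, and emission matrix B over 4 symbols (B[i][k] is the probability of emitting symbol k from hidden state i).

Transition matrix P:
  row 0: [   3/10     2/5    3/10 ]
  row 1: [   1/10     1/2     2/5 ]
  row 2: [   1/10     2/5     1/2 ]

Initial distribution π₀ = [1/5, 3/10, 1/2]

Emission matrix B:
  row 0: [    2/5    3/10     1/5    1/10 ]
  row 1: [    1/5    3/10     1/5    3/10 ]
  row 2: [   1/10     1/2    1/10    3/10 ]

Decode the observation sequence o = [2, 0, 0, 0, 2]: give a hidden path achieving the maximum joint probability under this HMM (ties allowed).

path = [1, 1, 1, 1, 1]

t=0: δ = [4.000e-02, 6.000e-02, 5.000e-02]  (obs o_0=2)
t=1: δ = [4.800e-03, 6.000e-03, 2.500e-03]  ψ = [0, 1, 2]  (obs o_1=0)
t=2: δ = [5.760e-04, 6.000e-04, 2.400e-04]  ψ = [0, 1, 1]  (obs o_2=0)
t=3: δ = [6.912e-05, 6.000e-05, 2.400e-05]  ψ = [0, 1, 1]  (obs o_3=0)
t=4: δ = [4.147e-06, 6.000e-06, 2.400e-06]  ψ = [0, 1, 1]  (obs o_4=2)
backtrack: best end state = 1; path = [1, 1, 1, 1, 1]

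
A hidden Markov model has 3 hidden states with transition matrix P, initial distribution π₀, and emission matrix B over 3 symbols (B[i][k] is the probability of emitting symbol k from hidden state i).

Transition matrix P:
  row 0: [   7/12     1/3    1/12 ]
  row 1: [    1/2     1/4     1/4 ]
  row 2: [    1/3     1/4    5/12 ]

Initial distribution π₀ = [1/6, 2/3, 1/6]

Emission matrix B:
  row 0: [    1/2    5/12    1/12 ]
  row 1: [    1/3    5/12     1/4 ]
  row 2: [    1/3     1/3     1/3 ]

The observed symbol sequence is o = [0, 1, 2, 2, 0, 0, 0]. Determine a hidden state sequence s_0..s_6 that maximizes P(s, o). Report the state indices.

path = [1, 0, 1, 1, 0, 0, 0]

t=0: δ = [8.333e-02, 2.222e-01, 5.556e-02]  (obs o_0=0)
t=1: δ = [4.630e-02, 2.315e-02, 1.852e-02]  ψ = [1, 1, 1]  (obs o_1=1)
t=2: δ = [2.251e-03, 3.858e-03, 2.572e-03]  ψ = [0, 0, 2]  (obs o_2=2)
t=3: δ = [1.608e-04, 2.411e-04, 3.572e-04]  ψ = [1, 1, 2]  (obs o_3=2)
t=4: δ = [6.028e-05, 2.977e-05, 4.961e-05]  ψ = [1, 2, 2]  (obs o_4=0)
t=5: δ = [1.758e-05, 6.698e-06, 6.891e-06]  ψ = [0, 0, 2]  (obs o_5=0)
t=6: δ = [5.128e-06, 1.954e-06, 9.571e-07]  ψ = [0, 0, 2]  (obs o_6=0)
backtrack: best end state = 0; path = [1, 0, 1, 1, 0, 0, 0]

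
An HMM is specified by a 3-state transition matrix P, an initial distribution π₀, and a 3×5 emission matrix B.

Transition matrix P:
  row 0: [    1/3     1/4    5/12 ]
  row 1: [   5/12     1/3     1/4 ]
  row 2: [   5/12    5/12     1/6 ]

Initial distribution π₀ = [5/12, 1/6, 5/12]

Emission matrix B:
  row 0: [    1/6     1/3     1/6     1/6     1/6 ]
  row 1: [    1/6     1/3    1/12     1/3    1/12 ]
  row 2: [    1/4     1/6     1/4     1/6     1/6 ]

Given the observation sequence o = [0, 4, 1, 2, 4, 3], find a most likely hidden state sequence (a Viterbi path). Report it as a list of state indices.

t=0: δ = [6.944e-02, 2.778e-02, 1.042e-01]  (obs o_0=0)
t=1: δ = [7.234e-03, 3.617e-03, 4.823e-03]  ψ = [2, 2, 0]  (obs o_1=4)
t=2: δ = [8.038e-04, 6.698e-04, 5.023e-04]  ψ = [0, 2, 0]  (obs o_2=1)
t=3: δ = [4.651e-05, 1.861e-05, 8.372e-05]  ψ = [1, 1, 0]  (obs o_3=2)
t=4: δ = [5.814e-06, 2.907e-06, 3.230e-06]  ψ = [2, 2, 0]  (obs o_4=4)
t=5: δ = [3.230e-07, 4.845e-07, 4.038e-07]  ψ = [0, 0, 0]  (obs o_5=3)
backtrack: best end state = 1; path = [2, 0, 0, 2, 0, 1]

path = [2, 0, 0, 2, 0, 1]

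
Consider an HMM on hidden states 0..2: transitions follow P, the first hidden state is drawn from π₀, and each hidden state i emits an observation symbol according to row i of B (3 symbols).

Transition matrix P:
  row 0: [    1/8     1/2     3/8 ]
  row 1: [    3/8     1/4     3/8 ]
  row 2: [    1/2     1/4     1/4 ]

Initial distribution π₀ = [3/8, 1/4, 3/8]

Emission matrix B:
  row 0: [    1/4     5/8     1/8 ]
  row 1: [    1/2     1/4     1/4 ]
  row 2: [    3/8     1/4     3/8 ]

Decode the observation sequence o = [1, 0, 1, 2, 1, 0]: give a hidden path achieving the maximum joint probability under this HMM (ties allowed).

path = [0, 1, 0, 2, 0, 1]

t=0: δ = [2.344e-01, 6.250e-02, 9.375e-02]  (obs o_0=1)
t=1: δ = [1.172e-02, 5.859e-02, 3.296e-02]  ψ = [2, 0, 0]  (obs o_1=0)
t=2: δ = [1.373e-02, 3.662e-03, 5.493e-03]  ψ = [1, 1, 1]  (obs o_2=1)
t=3: δ = [3.433e-04, 1.717e-03, 1.931e-03]  ψ = [2, 0, 0]  (obs o_3=2)
t=4: δ = [6.035e-04, 1.207e-04, 1.609e-04]  ψ = [2, 2, 1]  (obs o_4=1)
t=5: δ = [2.012e-05, 1.509e-04, 8.487e-05]  ψ = [2, 0, 0]  (obs o_5=0)
backtrack: best end state = 1; path = [0, 1, 0, 2, 0, 1]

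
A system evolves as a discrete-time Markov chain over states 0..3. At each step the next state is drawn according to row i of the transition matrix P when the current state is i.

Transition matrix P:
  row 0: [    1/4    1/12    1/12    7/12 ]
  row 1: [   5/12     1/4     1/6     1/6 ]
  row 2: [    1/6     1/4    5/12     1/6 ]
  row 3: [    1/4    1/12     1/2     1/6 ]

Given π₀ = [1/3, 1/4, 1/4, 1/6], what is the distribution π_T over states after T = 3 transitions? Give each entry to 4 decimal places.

π = [0.2498, 0.1607, 0.3160, 0.2735]

t=0: π = [0.3333, 0.2500, 0.2500, 0.1667]
t=1: π = [0.2708, 0.1667, 0.2569, 0.3056]
t=2: π = [0.2564, 0.1539, 0.3102, 0.2795]
t=3: π = [0.2498, 0.1607, 0.3160, 0.2735]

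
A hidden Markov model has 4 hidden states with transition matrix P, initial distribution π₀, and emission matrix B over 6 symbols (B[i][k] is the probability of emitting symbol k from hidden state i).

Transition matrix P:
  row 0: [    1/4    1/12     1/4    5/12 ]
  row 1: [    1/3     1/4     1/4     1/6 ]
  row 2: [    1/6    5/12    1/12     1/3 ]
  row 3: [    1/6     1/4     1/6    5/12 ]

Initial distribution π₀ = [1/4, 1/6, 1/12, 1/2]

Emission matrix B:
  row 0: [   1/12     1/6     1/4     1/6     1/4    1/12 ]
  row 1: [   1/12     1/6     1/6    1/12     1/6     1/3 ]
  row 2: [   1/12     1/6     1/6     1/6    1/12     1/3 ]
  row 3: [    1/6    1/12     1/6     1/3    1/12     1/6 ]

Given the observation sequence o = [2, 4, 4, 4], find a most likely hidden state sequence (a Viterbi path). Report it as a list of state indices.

path = [3, 1, 0, 0]

t=0: δ = [6.250e-02, 2.778e-02, 1.389e-02, 8.333e-02]  (obs o_0=2)
t=1: δ = [3.906e-03, 3.472e-03, 1.302e-03, 2.894e-03]  ψ = [0, 3, 0, 3]  (obs o_1=4)
t=2: δ = [2.894e-04, 1.447e-04, 8.138e-05, 1.356e-04]  ψ = [1, 1, 0, 0]  (obs o_2=4)
t=3: δ = [1.808e-05, 6.028e-06, 6.028e-06, 1.005e-05]  ψ = [0, 1, 0, 0]  (obs o_3=4)
backtrack: best end state = 0; path = [3, 1, 0, 0]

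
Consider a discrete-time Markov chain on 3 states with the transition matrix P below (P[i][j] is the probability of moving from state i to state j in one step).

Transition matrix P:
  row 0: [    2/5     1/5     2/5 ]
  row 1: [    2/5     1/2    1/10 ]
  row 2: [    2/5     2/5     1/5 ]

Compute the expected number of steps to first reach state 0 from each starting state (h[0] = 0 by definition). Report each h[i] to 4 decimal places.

h = [0.0000, 2.5000, 2.5000]

First-step conditioning: h[0] = 0; for i ≠ 0, h[i] = 1 + Σ_k P[i][k]·h[k].
  h[1] = 1 + 1/2·h[1] + 1/10·h[2]
  h[2] = 1 + 2/5·h[1] + 1/5·h[2]
Solving the 2×2 linear system over states ≠ 0 gives exactly h = [0, 5/2, 5/2] (h[0] = 0 is the target).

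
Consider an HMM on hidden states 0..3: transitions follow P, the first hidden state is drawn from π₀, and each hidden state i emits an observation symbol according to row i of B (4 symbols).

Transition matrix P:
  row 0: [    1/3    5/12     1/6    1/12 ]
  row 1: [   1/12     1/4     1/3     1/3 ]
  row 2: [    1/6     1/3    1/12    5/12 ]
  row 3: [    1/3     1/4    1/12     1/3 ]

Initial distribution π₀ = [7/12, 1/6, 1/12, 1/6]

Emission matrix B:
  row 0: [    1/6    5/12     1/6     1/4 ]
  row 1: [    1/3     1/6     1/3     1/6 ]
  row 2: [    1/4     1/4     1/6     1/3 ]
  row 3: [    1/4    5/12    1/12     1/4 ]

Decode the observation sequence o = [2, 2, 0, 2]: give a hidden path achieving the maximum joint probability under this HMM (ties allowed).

t=0: δ = [9.722e-02, 5.556e-02, 1.389e-02, 1.389e-02]  (obs o_0=2)
t=1: δ = [5.401e-03, 1.350e-02, 3.086e-03, 1.543e-03]  ψ = [0, 0, 1, 1]  (obs o_1=2)
t=2: δ = [3.001e-04, 1.125e-03, 1.125e-03, 1.125e-03]  ψ = [0, 1, 1, 1]  (obs o_2=0)
t=3: δ = [6.251e-05, 1.250e-04, 6.251e-05, 3.907e-05]  ψ = [3, 2, 1, 2]  (obs o_3=2)
backtrack: best end state = 1; path = [0, 1, 2, 1]

path = [0, 1, 2, 1]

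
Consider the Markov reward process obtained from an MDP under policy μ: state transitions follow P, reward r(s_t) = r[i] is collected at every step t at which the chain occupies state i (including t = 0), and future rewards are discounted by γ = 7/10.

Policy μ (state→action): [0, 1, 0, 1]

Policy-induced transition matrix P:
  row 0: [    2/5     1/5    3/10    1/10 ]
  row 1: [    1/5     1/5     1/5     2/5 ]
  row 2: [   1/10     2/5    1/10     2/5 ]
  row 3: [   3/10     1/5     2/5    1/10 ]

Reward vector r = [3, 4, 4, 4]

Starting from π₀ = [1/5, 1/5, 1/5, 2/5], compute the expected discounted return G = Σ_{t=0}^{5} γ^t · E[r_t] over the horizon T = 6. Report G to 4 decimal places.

t=0: π = [0.2000, 0.2000, 0.2000, 0.4000], E[r] = 3.8000, γ^t·E[r] = 3.800000, running G = 3.800000
t=1: π = [0.2600, 0.2400, 0.2800, 0.2200], E[r] = 3.7400, γ^t·E[r] = 2.618000, running G = 6.418000
t=2: π = [0.2460, 0.2560, 0.2420, 0.2560], E[r] = 3.7540, γ^t·E[r] = 1.839460, running G = 8.257460
t=3: π = [0.2506, 0.2484, 0.2516, 0.2494], E[r] = 3.7494, γ^t·E[r] = 1.286044, running G = 9.543504
t=4: π = [0.2499, 0.2503, 0.2498, 0.2500], E[r] = 3.7501, γ^t·E[r] = 0.900399, running G = 10.443903
t=5: π = [0.2500, 0.2500, 0.2500, 0.2500], E[r] = 3.7500, γ^t·E[r] = 0.630262, running G = 11.074165

G = 11.0742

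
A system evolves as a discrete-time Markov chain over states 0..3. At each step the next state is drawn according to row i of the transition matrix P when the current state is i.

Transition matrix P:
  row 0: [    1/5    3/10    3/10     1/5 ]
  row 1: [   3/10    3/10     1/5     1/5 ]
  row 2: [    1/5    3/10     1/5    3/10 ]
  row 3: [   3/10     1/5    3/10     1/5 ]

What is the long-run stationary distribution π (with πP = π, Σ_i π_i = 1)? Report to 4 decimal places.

Balance equations π_j = Σ_i π_i·P[i][j]:
  π_0 = 1/5·π_0 + 3/10·π_1 + 1/5·π_2 + 3/10·π_3
  π_1 = 3/10·π_0 + 3/10·π_1 + 3/10·π_2 + 1/5·π_3
  π_2 = 3/10·π_0 + 1/5·π_1 + 1/5·π_2 + 3/10·π_3
  normalize: π_0 + π_1 + π_2 + π_3 = 1
Solving the linear system gives exactly π = [275/1099, 305/1099, 272/1099, 247/1099].

π = [0.2502, 0.2775, 0.2475, 0.2247]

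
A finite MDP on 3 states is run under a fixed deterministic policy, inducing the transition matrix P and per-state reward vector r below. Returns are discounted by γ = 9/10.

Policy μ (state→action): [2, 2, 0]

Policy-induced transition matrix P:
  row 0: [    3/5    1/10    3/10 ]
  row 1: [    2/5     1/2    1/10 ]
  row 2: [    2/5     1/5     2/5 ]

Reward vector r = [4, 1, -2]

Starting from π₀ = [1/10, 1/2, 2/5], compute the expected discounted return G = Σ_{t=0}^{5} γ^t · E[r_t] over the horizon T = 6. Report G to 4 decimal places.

G = 6.1246

t=0: π = [0.1000, 0.5000, 0.4000], E[r] = 0.1000, γ^t·E[r] = 0.100000, running G = 0.100000
t=1: π = [0.4200, 0.3400, 0.2400], E[r] = 1.5400, γ^t·E[r] = 1.386000, running G = 1.486000
t=2: π = [0.4840, 0.2600, 0.2560], E[r] = 1.6840, γ^t·E[r] = 1.364040, running G = 2.850040
t=3: π = [0.4968, 0.2296, 0.2736], E[r] = 1.6696, γ^t·E[r] = 1.217138, running G = 4.067178
t=4: π = [0.4994, 0.2192, 0.2814], E[r] = 1.6538, γ^t·E[r] = 1.085032, running G = 5.152210
t=5: π = [0.4999, 0.2158, 0.2843], E[r] = 1.6467, γ^t·E[r] = 0.972362, running G = 6.124573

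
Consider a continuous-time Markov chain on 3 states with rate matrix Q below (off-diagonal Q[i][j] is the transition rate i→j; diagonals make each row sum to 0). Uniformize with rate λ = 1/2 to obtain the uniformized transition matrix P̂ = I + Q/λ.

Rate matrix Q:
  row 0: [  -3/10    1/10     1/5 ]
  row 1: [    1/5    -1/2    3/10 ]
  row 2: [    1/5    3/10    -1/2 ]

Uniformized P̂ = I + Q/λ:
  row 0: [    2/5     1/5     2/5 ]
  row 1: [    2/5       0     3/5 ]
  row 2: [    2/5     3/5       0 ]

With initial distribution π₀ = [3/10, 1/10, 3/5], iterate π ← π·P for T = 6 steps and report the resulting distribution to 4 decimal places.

π = [0.4000, 0.2637, 0.3363]

t=0: π = [0.3000, 0.1000, 0.6000]
t=1: π = [0.4000, 0.4200, 0.1800]
t=2: π = [0.4000, 0.1880, 0.4120]
t=3: π = [0.4000, 0.3272, 0.2728]
t=4: π = [0.4000, 0.2437, 0.3563]
t=5: π = [0.4000, 0.2938, 0.3062]
t=6: π = [0.4000, 0.2637, 0.3363]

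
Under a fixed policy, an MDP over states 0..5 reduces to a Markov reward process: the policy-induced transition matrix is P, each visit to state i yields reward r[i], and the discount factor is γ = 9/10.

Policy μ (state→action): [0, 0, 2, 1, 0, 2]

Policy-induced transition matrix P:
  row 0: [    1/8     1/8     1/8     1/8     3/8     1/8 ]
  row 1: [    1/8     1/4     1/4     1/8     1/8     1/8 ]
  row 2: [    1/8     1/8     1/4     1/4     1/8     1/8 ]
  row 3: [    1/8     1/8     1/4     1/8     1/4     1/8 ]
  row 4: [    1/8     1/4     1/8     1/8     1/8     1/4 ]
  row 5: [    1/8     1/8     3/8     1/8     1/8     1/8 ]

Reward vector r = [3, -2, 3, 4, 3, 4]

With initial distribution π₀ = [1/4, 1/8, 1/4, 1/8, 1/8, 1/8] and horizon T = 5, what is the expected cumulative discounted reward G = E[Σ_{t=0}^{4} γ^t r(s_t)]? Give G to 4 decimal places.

t=0: π = [0.2500, 0.1250, 0.2500, 0.1250, 0.1250, 0.1250], E[r] = 2.6250, γ^t·E[r] = 2.625000, running G = 2.625000
t=1: π = [0.1250, 0.1563, 0.2188, 0.1563, 0.2031, 0.1406], E[r] = 2.5156, γ^t·E[r] = 2.264063, running G = 4.889063
t=2: π = [0.1250, 0.1699, 0.2266, 0.1523, 0.1758, 0.1504], E[r] = 2.4531, γ^t·E[r] = 1.987031, running G = 6.876094
t=3: π = [0.1250, 0.1682, 0.2312, 0.1533, 0.1753, 0.1470], E[r] = 2.4592, γ^t·E[r] = 1.792778, running G = 8.668871
t=4: π = [0.1250, 0.1679, 0.2308, 0.1539, 0.1754, 0.1469], E[r] = 2.4611, γ^t·E[r] = 1.614741, running G = 10.283613

G = 10.2836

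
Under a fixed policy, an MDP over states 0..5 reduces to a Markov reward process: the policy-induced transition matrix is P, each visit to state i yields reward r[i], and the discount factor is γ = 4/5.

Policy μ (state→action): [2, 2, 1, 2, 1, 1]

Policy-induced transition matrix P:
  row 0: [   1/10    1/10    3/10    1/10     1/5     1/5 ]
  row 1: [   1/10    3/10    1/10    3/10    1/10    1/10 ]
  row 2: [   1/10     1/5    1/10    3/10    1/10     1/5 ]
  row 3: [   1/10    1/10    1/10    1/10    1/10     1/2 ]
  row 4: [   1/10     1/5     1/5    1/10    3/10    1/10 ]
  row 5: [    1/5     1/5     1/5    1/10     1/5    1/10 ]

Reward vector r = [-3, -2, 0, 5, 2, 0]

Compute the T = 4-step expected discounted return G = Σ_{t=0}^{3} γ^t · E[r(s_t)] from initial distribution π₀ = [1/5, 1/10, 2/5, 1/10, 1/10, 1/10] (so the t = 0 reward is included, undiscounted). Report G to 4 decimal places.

t=0: π = [0.2000, 0.1000, 0.4000, 0.1000, 0.1000, 0.1000], E[r] = -0.1000, γ^t·E[r] = -0.100000, running G = -0.100000
t=1: π = [0.1100, 0.1800, 0.1600, 0.2000, 0.1500, 0.2000], E[r] = 0.6100, γ^t·E[r] = 0.488000, running G = 0.388000
t=2: π = [0.1200, 0.1870, 0.1570, 0.1680, 0.1610, 0.2070], E[r] = 0.4280, γ^t·E[r] = 0.273920, running G = 0.661920
t=3: π = [0.1207, 0.1899, 0.1608, 0.1688, 0.1649, 0.1949], E[r] = 0.4319, γ^t·E[r] = 0.221133, running G = 0.883053

G = 0.8831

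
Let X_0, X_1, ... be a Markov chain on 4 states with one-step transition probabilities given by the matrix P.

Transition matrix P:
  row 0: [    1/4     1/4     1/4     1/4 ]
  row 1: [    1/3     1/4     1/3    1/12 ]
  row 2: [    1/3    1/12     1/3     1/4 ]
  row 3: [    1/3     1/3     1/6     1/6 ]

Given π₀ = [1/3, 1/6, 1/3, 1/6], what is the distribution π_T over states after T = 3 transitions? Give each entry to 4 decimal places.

t=0: π = [0.3333, 0.1667, 0.3333, 0.1667]
t=1: π = [0.3056, 0.2083, 0.2778, 0.2083]
t=2: π = [0.3079, 0.2211, 0.2731, 0.1979]
t=3: π = [0.3077, 0.2210, 0.2747, 0.1967]

π = [0.3077, 0.2210, 0.2747, 0.1967]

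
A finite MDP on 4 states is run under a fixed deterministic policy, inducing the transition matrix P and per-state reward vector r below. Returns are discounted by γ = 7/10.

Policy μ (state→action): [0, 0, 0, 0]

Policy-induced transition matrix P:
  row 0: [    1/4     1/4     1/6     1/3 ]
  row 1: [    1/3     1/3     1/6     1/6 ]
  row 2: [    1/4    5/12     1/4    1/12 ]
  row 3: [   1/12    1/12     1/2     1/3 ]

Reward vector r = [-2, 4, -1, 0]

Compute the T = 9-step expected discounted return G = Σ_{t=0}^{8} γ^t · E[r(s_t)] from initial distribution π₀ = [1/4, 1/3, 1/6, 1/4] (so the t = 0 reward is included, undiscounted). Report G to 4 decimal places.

t=0: π = [0.2500, 0.3333, 0.1667, 0.2500], E[r] = 0.6667, γ^t·E[r] = 0.666667, running G = 0.666667
t=1: π = [0.2361, 0.2639, 0.2639, 0.2361], E[r] = 0.3194, γ^t·E[r] = 0.223611, running G = 0.890278
t=2: π = [0.2326, 0.2766, 0.2674, 0.2234], E[r] = 0.3738, γ^t·E[r] = 0.183183, running G = 1.073461
t=3: π = [0.2358, 0.2804, 0.2634, 0.2204], E[r] = 0.3865, γ^t·E[r] = 0.132562, running G = 1.206022
t=4: π = [0.2366, 0.2805, 0.2621, 0.2208], E[r] = 0.3868, γ^t·E[r] = 0.092869, running G = 1.298891
t=5: π = [0.2366, 0.2803, 0.2621, 0.2211], E[r] = 0.3858, γ^t·E[r] = 0.064842, running G = 1.363733
t=6: π = [0.2365, 0.2802, 0.2622, 0.2211], E[r] = 0.3856, γ^t·E[r] = 0.045361, running G = 1.409093
t=7: π = [0.2365, 0.2802, 0.2622, 0.2211], E[r] = 0.3856, γ^t·E[r] = 0.031754, running G = 1.440847
t=8: π = [0.2365, 0.2802, 0.2622, 0.2211], E[r] = 0.3856, γ^t·E[r] = 0.022229, running G = 1.463077

G = 1.4631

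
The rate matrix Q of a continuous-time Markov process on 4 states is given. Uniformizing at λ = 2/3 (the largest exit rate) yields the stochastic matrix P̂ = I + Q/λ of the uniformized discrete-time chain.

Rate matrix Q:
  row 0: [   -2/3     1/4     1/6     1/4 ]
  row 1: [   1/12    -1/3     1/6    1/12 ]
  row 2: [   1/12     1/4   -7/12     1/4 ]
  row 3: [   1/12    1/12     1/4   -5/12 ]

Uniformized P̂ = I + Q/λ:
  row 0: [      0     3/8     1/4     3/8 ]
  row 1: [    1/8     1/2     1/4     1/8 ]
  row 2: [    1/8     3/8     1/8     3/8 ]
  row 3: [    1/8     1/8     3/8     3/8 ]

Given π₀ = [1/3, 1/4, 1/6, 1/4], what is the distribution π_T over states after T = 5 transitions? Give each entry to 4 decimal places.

t=0: π = [0.3333, 0.2500, 0.1667, 0.2500]
t=1: π = [0.0833, 0.3438, 0.2604, 0.3125]
t=2: π = [0.1146, 0.3398, 0.2565, 0.2891]
t=3: π = [0.1107, 0.3452, 0.2541, 0.2900]
t=4: π = [0.1112, 0.3456, 0.2545, 0.2887]
t=5: π = [0.1111, 0.3460, 0.2543, 0.2886]

π = [0.1111, 0.3460, 0.2543, 0.2886]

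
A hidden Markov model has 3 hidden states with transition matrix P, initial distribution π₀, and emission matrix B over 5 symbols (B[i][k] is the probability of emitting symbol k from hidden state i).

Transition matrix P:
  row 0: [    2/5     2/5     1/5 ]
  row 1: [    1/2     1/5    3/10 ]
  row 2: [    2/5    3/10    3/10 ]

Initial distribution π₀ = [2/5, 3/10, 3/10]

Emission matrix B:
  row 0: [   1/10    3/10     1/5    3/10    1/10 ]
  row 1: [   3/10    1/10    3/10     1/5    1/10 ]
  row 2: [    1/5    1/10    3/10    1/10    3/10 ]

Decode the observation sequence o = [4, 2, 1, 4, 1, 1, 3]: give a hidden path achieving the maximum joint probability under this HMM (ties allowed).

path = [2, 1, 0, 2, 0, 0, 0]

t=0: δ = [4.000e-02, 3.000e-02, 9.000e-02]  (obs o_0=4)
t=1: δ = [7.200e-03, 8.100e-03, 8.100e-03]  ψ = [2, 2, 2]  (obs o_1=2)
t=2: δ = [1.215e-03, 2.880e-04, 2.430e-04]  ψ = [1, 0, 1]  (obs o_2=1)
t=3: δ = [4.860e-05, 4.860e-05, 7.290e-05]  ψ = [0, 0, 0]  (obs o_3=4)
t=4: δ = [8.748e-06, 2.187e-06, 2.187e-06]  ψ = [2, 2, 2]  (obs o_4=1)
t=5: δ = [1.050e-06, 3.499e-07, 1.750e-07]  ψ = [0, 0, 0]  (obs o_5=1)
t=6: δ = [1.260e-07, 8.398e-08, 2.100e-08]  ψ = [0, 0, 0]  (obs o_6=3)
backtrack: best end state = 0; path = [2, 1, 0, 2, 0, 0, 0]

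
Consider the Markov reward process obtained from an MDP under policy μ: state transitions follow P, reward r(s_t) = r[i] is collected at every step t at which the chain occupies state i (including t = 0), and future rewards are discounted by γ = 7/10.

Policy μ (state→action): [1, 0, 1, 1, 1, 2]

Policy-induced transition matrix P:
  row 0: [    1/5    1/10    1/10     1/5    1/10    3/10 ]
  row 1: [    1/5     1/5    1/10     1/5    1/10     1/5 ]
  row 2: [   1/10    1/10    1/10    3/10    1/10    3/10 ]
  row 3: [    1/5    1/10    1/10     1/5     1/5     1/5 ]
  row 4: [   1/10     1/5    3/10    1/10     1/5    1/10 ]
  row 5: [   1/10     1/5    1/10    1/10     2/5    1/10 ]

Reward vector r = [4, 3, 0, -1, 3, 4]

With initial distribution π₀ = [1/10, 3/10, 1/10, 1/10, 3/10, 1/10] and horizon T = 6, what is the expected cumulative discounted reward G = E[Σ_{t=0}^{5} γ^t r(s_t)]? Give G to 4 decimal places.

t=0: π = [0.1000, 0.3000, 0.1000, 0.1000, 0.3000, 0.1000], E[r] = 2.5000, γ^t·E[r] = 2.500000, running G = 2.500000
t=1: π = [0.1500, 0.1700, 0.1600, 0.1700, 0.1700, 0.1800], E[r] = 2.1700, γ^t·E[r] = 1.519000, running G = 4.019000
t=2: π = [0.1490, 0.1520, 0.1340, 0.1810, 0.1880, 0.1960], E[r] = 2.2190, γ^t·E[r] = 1.087310, running G = 5.106310
t=3: π = [0.1482, 0.1536, 0.1376, 0.1750, 0.1957, 0.1899], E[r] = 2.2253, γ^t·E[r] = 0.763278, running G = 5.869588
t=4: π = [0.1477, 0.1539, 0.1391, 0.1752, 0.1940, 0.1900], E[r] = 2.2195, γ^t·E[r] = 0.532897, running G = 6.402485
t=5: π = [0.1477, 0.1538, 0.1388, 0.1755, 0.1939, 0.1903], E[r] = 2.2195, γ^t·E[r] = 0.373031, running G = 6.775516

G = 6.7755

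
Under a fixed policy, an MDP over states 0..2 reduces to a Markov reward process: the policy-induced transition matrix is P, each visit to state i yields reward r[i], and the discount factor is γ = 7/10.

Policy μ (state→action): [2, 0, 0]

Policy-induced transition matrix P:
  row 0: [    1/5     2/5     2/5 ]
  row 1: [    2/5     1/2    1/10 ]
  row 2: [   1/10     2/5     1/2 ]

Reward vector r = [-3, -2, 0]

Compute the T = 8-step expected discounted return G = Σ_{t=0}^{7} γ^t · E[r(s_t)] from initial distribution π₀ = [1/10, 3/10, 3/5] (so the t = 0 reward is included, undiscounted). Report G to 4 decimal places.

G = -4.3057

t=0: π = [0.1000, 0.3000, 0.6000], E[r] = -0.9000, γ^t·E[r] = -0.900000, running G = -0.900000
t=1: π = [0.2000, 0.4300, 0.3700], E[r] = -1.4600, γ^t·E[r] = -1.022000, running G = -1.922000
t=2: π = [0.2490, 0.4430, 0.3080], E[r] = -1.6330, γ^t·E[r] = -0.800170, running G = -2.722170
t=3: π = [0.2578, 0.4443, 0.2979], E[r] = -1.6620, γ^t·E[r] = -0.570066, running G = -3.292236
t=4: π = [0.2591, 0.4444, 0.2965], E[r] = -1.6661, γ^t·E[r] = -0.400023, running G = -3.692259
t=5: π = [0.2592, 0.4444, 0.2963], E[r] = -1.6666, γ^t·E[r] = -0.280104, running G = -3.972364
t=6: π = [0.2593, 0.4444, 0.2963], E[r] = -1.6667, γ^t·E[r] = -0.196081, running G = -4.168445
t=7: π = [0.2593, 0.4444, 0.2963], E[r] = -1.6667, γ^t·E[r] = -0.137257, running G = -4.305702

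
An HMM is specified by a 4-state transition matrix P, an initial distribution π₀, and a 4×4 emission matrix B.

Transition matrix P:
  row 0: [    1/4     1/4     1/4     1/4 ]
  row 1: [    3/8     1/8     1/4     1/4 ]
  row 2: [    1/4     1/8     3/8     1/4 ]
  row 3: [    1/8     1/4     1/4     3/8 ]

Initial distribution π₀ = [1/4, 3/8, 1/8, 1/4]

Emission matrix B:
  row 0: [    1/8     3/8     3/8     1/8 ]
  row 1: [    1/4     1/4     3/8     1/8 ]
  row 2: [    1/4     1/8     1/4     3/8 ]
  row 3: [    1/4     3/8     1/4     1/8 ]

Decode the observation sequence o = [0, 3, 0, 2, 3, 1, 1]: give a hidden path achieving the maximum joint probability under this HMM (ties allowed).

path = [1, 2, 2, 2, 2, 3, 3]

t=0: δ = [3.125e-02, 9.375e-02, 3.125e-02, 6.250e-02]  (obs o_0=0)
t=1: δ = [4.395e-03, 1.953e-03, 8.789e-03, 2.930e-03]  ψ = [1, 3, 1, 1]  (obs o_1=3)
t=2: δ = [2.747e-04, 2.747e-04, 8.240e-04, 5.493e-04]  ψ = [2, 0, 2, 2]  (obs o_2=0)
t=3: δ = [7.725e-05, 5.150e-05, 7.725e-05, 5.150e-05]  ψ = [2, 3, 2, 2]  (obs o_3=2)
t=4: δ = [2.414e-06, 2.414e-06, 1.086e-05, 2.414e-06]  ψ = [0, 0, 2, 0]  (obs o_4=3)
t=5: δ = [1.018e-06, 3.395e-07, 5.092e-07, 1.018e-06]  ψ = [2, 2, 2, 2]  (obs o_5=1)
t=6: δ = [9.548e-08, 6.365e-08, 3.183e-08, 1.432e-07]  ψ = [0, 0, 0, 3]  (obs o_6=1)
backtrack: best end state = 3; path = [1, 2, 2, 2, 2, 3, 3]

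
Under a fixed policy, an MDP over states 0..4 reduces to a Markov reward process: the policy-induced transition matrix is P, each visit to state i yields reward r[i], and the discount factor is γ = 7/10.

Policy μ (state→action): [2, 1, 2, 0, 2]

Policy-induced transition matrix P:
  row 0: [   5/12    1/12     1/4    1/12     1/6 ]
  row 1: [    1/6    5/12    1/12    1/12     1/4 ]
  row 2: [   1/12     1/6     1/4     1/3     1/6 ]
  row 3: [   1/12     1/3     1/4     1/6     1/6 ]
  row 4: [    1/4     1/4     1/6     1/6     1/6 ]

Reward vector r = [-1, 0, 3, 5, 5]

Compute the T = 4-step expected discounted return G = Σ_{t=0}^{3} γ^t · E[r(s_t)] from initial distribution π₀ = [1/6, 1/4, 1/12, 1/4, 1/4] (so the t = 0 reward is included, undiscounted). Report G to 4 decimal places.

t=0: π = [0.1667, 0.2500, 0.0833, 0.2500, 0.2500], E[r] = 2.5833, γ^t·E[r] = 2.583333, running G = 2.583333
t=1: π = [0.2014, 0.2778, 0.1875, 0.1458, 0.1875], E[r] = 2.0278, γ^t·E[r] = 1.419444, running G = 4.002778
t=2: π = [0.2049, 0.2593, 0.1881, 0.1580, 0.1898], E[r] = 2.0984, γ^t·E[r] = 1.028206, running G = 5.030984
t=3: π = [0.2049, 0.2566, 0.1910, 0.1593, 0.1883], E[r] = 2.1061, γ^t·E[r] = 0.722391, running G = 5.753375

G = 5.7534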